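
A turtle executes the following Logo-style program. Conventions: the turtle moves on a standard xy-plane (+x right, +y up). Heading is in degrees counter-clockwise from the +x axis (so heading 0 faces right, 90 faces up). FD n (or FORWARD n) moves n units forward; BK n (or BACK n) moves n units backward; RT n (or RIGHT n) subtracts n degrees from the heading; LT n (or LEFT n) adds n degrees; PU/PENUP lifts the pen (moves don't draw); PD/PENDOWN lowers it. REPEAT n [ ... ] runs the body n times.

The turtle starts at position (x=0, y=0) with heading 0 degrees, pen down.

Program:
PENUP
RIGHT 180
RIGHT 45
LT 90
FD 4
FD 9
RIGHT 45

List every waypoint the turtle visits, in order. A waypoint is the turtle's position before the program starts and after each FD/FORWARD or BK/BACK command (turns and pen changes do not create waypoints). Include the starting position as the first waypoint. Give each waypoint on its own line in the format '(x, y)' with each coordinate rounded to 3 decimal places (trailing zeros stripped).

Executing turtle program step by step:
Start: pos=(0,0), heading=0, pen down
PU: pen up
RT 180: heading 0 -> 180
RT 45: heading 180 -> 135
LT 90: heading 135 -> 225
FD 4: (0,0) -> (-2.828,-2.828) [heading=225, move]
FD 9: (-2.828,-2.828) -> (-9.192,-9.192) [heading=225, move]
RT 45: heading 225 -> 180
Final: pos=(-9.192,-9.192), heading=180, 0 segment(s) drawn
Waypoints (3 total):
(0, 0)
(-2.828, -2.828)
(-9.192, -9.192)

Answer: (0, 0)
(-2.828, -2.828)
(-9.192, -9.192)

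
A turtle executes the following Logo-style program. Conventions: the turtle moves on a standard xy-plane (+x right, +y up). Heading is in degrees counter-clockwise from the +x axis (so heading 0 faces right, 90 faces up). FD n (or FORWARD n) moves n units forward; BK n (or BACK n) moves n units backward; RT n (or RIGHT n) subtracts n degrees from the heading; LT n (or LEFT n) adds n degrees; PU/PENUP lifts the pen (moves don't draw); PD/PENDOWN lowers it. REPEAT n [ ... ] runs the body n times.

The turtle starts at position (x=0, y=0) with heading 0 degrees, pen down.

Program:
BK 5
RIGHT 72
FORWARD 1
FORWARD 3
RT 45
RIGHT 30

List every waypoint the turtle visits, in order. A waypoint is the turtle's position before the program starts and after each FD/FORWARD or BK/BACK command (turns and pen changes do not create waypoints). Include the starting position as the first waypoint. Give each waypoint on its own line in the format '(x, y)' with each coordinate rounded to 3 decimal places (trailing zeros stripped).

Answer: (0, 0)
(-5, 0)
(-4.691, -0.951)
(-3.764, -3.804)

Derivation:
Executing turtle program step by step:
Start: pos=(0,0), heading=0, pen down
BK 5: (0,0) -> (-5,0) [heading=0, draw]
RT 72: heading 0 -> 288
FD 1: (-5,0) -> (-4.691,-0.951) [heading=288, draw]
FD 3: (-4.691,-0.951) -> (-3.764,-3.804) [heading=288, draw]
RT 45: heading 288 -> 243
RT 30: heading 243 -> 213
Final: pos=(-3.764,-3.804), heading=213, 3 segment(s) drawn
Waypoints (4 total):
(0, 0)
(-5, 0)
(-4.691, -0.951)
(-3.764, -3.804)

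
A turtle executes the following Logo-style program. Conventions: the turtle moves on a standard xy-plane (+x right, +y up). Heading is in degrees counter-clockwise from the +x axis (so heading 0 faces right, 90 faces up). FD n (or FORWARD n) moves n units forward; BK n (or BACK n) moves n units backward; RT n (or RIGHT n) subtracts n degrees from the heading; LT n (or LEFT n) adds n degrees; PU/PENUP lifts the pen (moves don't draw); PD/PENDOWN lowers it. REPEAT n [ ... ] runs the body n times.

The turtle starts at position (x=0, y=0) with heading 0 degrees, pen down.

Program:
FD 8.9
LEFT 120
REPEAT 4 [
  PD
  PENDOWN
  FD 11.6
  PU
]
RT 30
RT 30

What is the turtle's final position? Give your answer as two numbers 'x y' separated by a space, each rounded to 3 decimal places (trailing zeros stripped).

Answer: -14.3 40.184

Derivation:
Executing turtle program step by step:
Start: pos=(0,0), heading=0, pen down
FD 8.9: (0,0) -> (8.9,0) [heading=0, draw]
LT 120: heading 0 -> 120
REPEAT 4 [
  -- iteration 1/4 --
  PD: pen down
  PD: pen down
  FD 11.6: (8.9,0) -> (3.1,10.046) [heading=120, draw]
  PU: pen up
  -- iteration 2/4 --
  PD: pen down
  PD: pen down
  FD 11.6: (3.1,10.046) -> (-2.7,20.092) [heading=120, draw]
  PU: pen up
  -- iteration 3/4 --
  PD: pen down
  PD: pen down
  FD 11.6: (-2.7,20.092) -> (-8.5,30.138) [heading=120, draw]
  PU: pen up
  -- iteration 4/4 --
  PD: pen down
  PD: pen down
  FD 11.6: (-8.5,30.138) -> (-14.3,40.184) [heading=120, draw]
  PU: pen up
]
RT 30: heading 120 -> 90
RT 30: heading 90 -> 60
Final: pos=(-14.3,40.184), heading=60, 5 segment(s) drawn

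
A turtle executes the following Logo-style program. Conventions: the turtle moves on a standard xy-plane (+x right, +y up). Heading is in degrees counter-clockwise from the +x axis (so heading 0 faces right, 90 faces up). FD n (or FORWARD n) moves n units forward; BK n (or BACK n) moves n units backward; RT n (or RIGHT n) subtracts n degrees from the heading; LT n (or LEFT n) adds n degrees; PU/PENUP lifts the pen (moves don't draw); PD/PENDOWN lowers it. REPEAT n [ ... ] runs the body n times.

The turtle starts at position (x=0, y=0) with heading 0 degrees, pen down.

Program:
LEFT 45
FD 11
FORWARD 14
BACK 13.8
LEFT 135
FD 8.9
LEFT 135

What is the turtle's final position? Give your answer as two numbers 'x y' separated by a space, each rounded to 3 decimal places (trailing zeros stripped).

Executing turtle program step by step:
Start: pos=(0,0), heading=0, pen down
LT 45: heading 0 -> 45
FD 11: (0,0) -> (7.778,7.778) [heading=45, draw]
FD 14: (7.778,7.778) -> (17.678,17.678) [heading=45, draw]
BK 13.8: (17.678,17.678) -> (7.92,7.92) [heading=45, draw]
LT 135: heading 45 -> 180
FD 8.9: (7.92,7.92) -> (-0.98,7.92) [heading=180, draw]
LT 135: heading 180 -> 315
Final: pos=(-0.98,7.92), heading=315, 4 segment(s) drawn

Answer: -0.98 7.92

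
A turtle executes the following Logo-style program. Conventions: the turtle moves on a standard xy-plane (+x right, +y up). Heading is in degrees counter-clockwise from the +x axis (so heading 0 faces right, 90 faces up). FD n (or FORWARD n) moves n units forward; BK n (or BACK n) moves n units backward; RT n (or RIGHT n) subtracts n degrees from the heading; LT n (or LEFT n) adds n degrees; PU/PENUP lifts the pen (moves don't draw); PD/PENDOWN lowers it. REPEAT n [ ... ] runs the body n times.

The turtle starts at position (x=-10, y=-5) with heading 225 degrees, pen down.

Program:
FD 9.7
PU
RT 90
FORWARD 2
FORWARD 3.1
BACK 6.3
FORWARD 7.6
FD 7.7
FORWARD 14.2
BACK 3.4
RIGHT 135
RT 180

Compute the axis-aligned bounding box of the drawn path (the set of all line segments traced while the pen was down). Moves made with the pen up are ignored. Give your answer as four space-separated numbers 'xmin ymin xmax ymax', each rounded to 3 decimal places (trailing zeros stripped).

Answer: -16.859 -11.859 -10 -5

Derivation:
Executing turtle program step by step:
Start: pos=(-10,-5), heading=225, pen down
FD 9.7: (-10,-5) -> (-16.859,-11.859) [heading=225, draw]
PU: pen up
RT 90: heading 225 -> 135
FD 2: (-16.859,-11.859) -> (-18.273,-10.445) [heading=135, move]
FD 3.1: (-18.273,-10.445) -> (-20.465,-8.253) [heading=135, move]
BK 6.3: (-20.465,-8.253) -> (-16.01,-12.707) [heading=135, move]
FD 7.6: (-16.01,-12.707) -> (-21.384,-7.333) [heading=135, move]
FD 7.7: (-21.384,-7.333) -> (-26.829,-1.889) [heading=135, move]
FD 14.2: (-26.829,-1.889) -> (-36.87,8.152) [heading=135, move]
BK 3.4: (-36.87,8.152) -> (-34.466,5.748) [heading=135, move]
RT 135: heading 135 -> 0
RT 180: heading 0 -> 180
Final: pos=(-34.466,5.748), heading=180, 1 segment(s) drawn

Segment endpoints: x in {-16.859, -10}, y in {-11.859, -5}
xmin=-16.859, ymin=-11.859, xmax=-10, ymax=-5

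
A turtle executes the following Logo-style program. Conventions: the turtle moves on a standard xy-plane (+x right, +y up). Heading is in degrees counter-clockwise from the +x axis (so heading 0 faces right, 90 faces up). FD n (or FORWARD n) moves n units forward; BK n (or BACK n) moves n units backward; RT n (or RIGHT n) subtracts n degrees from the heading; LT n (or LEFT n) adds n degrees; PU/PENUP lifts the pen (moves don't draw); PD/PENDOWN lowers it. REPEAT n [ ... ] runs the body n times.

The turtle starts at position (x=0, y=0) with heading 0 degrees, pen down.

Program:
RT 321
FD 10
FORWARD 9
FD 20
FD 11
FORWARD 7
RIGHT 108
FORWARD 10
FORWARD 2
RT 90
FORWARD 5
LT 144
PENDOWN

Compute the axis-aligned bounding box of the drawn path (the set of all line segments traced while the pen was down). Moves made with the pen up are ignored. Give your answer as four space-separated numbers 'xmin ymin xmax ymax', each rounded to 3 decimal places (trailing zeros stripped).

Executing turtle program step by step:
Start: pos=(0,0), heading=0, pen down
RT 321: heading 0 -> 39
FD 10: (0,0) -> (7.771,6.293) [heading=39, draw]
FD 9: (7.771,6.293) -> (14.766,11.957) [heading=39, draw]
FD 20: (14.766,11.957) -> (30.309,24.543) [heading=39, draw]
FD 11: (30.309,24.543) -> (38.857,31.466) [heading=39, draw]
FD 7: (38.857,31.466) -> (44.297,35.871) [heading=39, draw]
RT 108: heading 39 -> 291
FD 10: (44.297,35.871) -> (47.881,26.535) [heading=291, draw]
FD 2: (47.881,26.535) -> (48.598,24.668) [heading=291, draw]
RT 90: heading 291 -> 201
FD 5: (48.598,24.668) -> (43.93,22.876) [heading=201, draw]
LT 144: heading 201 -> 345
PD: pen down
Final: pos=(43.93,22.876), heading=345, 8 segment(s) drawn

Segment endpoints: x in {0, 7.771, 14.766, 30.309, 38.857, 43.93, 44.297, 47.881, 48.598}, y in {0, 6.293, 11.957, 22.876, 24.543, 24.668, 26.535, 31.466, 35.871}
xmin=0, ymin=0, xmax=48.598, ymax=35.871

Answer: 0 0 48.598 35.871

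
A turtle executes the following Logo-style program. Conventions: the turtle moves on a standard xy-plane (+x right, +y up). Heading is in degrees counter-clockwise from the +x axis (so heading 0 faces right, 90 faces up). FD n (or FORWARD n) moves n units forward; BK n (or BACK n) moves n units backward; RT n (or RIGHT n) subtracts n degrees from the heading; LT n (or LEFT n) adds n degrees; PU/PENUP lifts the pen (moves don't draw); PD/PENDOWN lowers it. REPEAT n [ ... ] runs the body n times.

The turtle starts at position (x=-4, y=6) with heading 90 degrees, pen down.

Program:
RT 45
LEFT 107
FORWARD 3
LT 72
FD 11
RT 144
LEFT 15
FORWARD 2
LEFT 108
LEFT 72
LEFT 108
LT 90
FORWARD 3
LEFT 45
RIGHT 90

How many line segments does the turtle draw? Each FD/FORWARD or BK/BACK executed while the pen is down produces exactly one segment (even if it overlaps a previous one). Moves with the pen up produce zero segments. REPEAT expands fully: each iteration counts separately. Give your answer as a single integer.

Executing turtle program step by step:
Start: pos=(-4,6), heading=90, pen down
RT 45: heading 90 -> 45
LT 107: heading 45 -> 152
FD 3: (-4,6) -> (-6.649,7.408) [heading=152, draw]
LT 72: heading 152 -> 224
FD 11: (-6.649,7.408) -> (-14.562,-0.233) [heading=224, draw]
RT 144: heading 224 -> 80
LT 15: heading 80 -> 95
FD 2: (-14.562,-0.233) -> (-14.736,1.76) [heading=95, draw]
LT 108: heading 95 -> 203
LT 72: heading 203 -> 275
LT 108: heading 275 -> 23
LT 90: heading 23 -> 113
FD 3: (-14.736,1.76) -> (-15.908,4.521) [heading=113, draw]
LT 45: heading 113 -> 158
RT 90: heading 158 -> 68
Final: pos=(-15.908,4.521), heading=68, 4 segment(s) drawn
Segments drawn: 4

Answer: 4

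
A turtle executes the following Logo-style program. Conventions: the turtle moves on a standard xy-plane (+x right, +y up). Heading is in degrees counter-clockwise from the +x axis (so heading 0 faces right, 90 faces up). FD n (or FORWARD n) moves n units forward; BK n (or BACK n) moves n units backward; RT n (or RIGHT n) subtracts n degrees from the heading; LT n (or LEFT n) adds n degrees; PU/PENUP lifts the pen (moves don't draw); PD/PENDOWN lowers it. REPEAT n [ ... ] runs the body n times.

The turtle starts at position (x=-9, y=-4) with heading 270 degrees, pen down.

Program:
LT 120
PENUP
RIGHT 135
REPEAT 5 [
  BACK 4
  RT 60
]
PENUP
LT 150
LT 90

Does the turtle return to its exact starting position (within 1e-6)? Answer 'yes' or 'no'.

Executing turtle program step by step:
Start: pos=(-9,-4), heading=270, pen down
LT 120: heading 270 -> 30
PU: pen up
RT 135: heading 30 -> 255
REPEAT 5 [
  -- iteration 1/5 --
  BK 4: (-9,-4) -> (-7.965,-0.136) [heading=255, move]
  RT 60: heading 255 -> 195
  -- iteration 2/5 --
  BK 4: (-7.965,-0.136) -> (-4.101,0.899) [heading=195, move]
  RT 60: heading 195 -> 135
  -- iteration 3/5 --
  BK 4: (-4.101,0.899) -> (-1.273,-1.929) [heading=135, move]
  RT 60: heading 135 -> 75
  -- iteration 4/5 --
  BK 4: (-1.273,-1.929) -> (-2.308,-5.793) [heading=75, move]
  RT 60: heading 75 -> 15
  -- iteration 5/5 --
  BK 4: (-2.308,-5.793) -> (-6.172,-6.828) [heading=15, move]
  RT 60: heading 15 -> 315
]
PU: pen up
LT 150: heading 315 -> 105
LT 90: heading 105 -> 195
Final: pos=(-6.172,-6.828), heading=195, 0 segment(s) drawn

Start position: (-9, -4)
Final position: (-6.172, -6.828)
Distance = 4; >= 1e-6 -> NOT closed

Answer: no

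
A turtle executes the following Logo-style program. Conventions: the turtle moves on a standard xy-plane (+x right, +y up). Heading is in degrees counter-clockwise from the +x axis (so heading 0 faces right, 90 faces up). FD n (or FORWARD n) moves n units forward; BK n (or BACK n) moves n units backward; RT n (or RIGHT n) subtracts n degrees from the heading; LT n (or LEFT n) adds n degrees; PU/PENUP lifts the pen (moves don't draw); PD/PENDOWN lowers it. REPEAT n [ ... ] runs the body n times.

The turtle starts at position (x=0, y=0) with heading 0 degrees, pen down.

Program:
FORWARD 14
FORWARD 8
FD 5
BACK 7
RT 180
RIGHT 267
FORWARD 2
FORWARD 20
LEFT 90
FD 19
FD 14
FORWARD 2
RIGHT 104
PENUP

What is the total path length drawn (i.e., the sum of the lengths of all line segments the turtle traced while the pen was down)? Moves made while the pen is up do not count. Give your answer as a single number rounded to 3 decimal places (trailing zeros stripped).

Answer: 91

Derivation:
Executing turtle program step by step:
Start: pos=(0,0), heading=0, pen down
FD 14: (0,0) -> (14,0) [heading=0, draw]
FD 8: (14,0) -> (22,0) [heading=0, draw]
FD 5: (22,0) -> (27,0) [heading=0, draw]
BK 7: (27,0) -> (20,0) [heading=0, draw]
RT 180: heading 0 -> 180
RT 267: heading 180 -> 273
FD 2: (20,0) -> (20.105,-1.997) [heading=273, draw]
FD 20: (20.105,-1.997) -> (21.151,-21.97) [heading=273, draw]
LT 90: heading 273 -> 3
FD 19: (21.151,-21.97) -> (40.125,-20.975) [heading=3, draw]
FD 14: (40.125,-20.975) -> (54.106,-20.243) [heading=3, draw]
FD 2: (54.106,-20.243) -> (56.103,-20.138) [heading=3, draw]
RT 104: heading 3 -> 259
PU: pen up
Final: pos=(56.103,-20.138), heading=259, 9 segment(s) drawn

Segment lengths:
  seg 1: (0,0) -> (14,0), length = 14
  seg 2: (14,0) -> (22,0), length = 8
  seg 3: (22,0) -> (27,0), length = 5
  seg 4: (27,0) -> (20,0), length = 7
  seg 5: (20,0) -> (20.105,-1.997), length = 2
  seg 6: (20.105,-1.997) -> (21.151,-21.97), length = 20
  seg 7: (21.151,-21.97) -> (40.125,-20.975), length = 19
  seg 8: (40.125,-20.975) -> (54.106,-20.243), length = 14
  seg 9: (54.106,-20.243) -> (56.103,-20.138), length = 2
Total = 91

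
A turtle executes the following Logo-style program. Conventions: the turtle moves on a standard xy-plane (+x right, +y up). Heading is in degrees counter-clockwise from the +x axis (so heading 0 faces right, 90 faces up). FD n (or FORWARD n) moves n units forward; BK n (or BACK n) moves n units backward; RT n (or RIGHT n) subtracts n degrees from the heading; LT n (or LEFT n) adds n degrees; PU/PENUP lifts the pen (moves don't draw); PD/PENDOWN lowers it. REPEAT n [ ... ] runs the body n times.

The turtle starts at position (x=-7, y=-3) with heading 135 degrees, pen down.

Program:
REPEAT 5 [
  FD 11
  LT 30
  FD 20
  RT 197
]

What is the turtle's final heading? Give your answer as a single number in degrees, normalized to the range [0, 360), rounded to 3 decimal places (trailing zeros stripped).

Answer: 20

Derivation:
Executing turtle program step by step:
Start: pos=(-7,-3), heading=135, pen down
REPEAT 5 [
  -- iteration 1/5 --
  FD 11: (-7,-3) -> (-14.778,4.778) [heading=135, draw]
  LT 30: heading 135 -> 165
  FD 20: (-14.778,4.778) -> (-34.097,9.955) [heading=165, draw]
  RT 197: heading 165 -> 328
  -- iteration 2/5 --
  FD 11: (-34.097,9.955) -> (-24.768,4.125) [heading=328, draw]
  LT 30: heading 328 -> 358
  FD 20: (-24.768,4.125) -> (-4.78,3.427) [heading=358, draw]
  RT 197: heading 358 -> 161
  -- iteration 3/5 --
  FD 11: (-4.78,3.427) -> (-15.181,7.009) [heading=161, draw]
  LT 30: heading 161 -> 191
  FD 20: (-15.181,7.009) -> (-34.814,3.193) [heading=191, draw]
  RT 197: heading 191 -> 354
  -- iteration 4/5 --
  FD 11: (-34.814,3.193) -> (-23.874,2.043) [heading=354, draw]
  LT 30: heading 354 -> 24
  FD 20: (-23.874,2.043) -> (-5.603,10.177) [heading=24, draw]
  RT 197: heading 24 -> 187
  -- iteration 5/5 --
  FD 11: (-5.603,10.177) -> (-16.521,8.837) [heading=187, draw]
  LT 30: heading 187 -> 217
  FD 20: (-16.521,8.837) -> (-32.494,-3.199) [heading=217, draw]
  RT 197: heading 217 -> 20
]
Final: pos=(-32.494,-3.199), heading=20, 10 segment(s) drawn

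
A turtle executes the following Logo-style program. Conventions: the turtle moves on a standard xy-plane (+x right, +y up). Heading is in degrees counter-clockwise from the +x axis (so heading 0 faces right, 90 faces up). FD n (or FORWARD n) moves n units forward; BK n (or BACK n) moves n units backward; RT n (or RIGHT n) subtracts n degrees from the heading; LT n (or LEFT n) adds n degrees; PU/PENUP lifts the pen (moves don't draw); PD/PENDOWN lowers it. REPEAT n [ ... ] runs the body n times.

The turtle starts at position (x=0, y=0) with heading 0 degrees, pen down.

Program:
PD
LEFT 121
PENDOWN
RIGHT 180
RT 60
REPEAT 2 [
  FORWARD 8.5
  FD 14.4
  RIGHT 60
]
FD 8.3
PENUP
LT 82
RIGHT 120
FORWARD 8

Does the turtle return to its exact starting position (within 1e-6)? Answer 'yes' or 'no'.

Executing turtle program step by step:
Start: pos=(0,0), heading=0, pen down
PD: pen down
LT 121: heading 0 -> 121
PD: pen down
RT 180: heading 121 -> 301
RT 60: heading 301 -> 241
REPEAT 2 [
  -- iteration 1/2 --
  FD 8.5: (0,0) -> (-4.121,-7.434) [heading=241, draw]
  FD 14.4: (-4.121,-7.434) -> (-11.102,-20.029) [heading=241, draw]
  RT 60: heading 241 -> 181
  -- iteration 2/2 --
  FD 8.5: (-11.102,-20.029) -> (-19.601,-20.177) [heading=181, draw]
  FD 14.4: (-19.601,-20.177) -> (-33.999,-20.428) [heading=181, draw]
  RT 60: heading 181 -> 121
]
FD 8.3: (-33.999,-20.428) -> (-38.273,-13.314) [heading=121, draw]
PU: pen up
LT 82: heading 121 -> 203
RT 120: heading 203 -> 83
FD 8: (-38.273,-13.314) -> (-37.299,-5.374) [heading=83, move]
Final: pos=(-37.299,-5.374), heading=83, 5 segment(s) drawn

Start position: (0, 0)
Final position: (-37.299, -5.374)
Distance = 37.684; >= 1e-6 -> NOT closed

Answer: no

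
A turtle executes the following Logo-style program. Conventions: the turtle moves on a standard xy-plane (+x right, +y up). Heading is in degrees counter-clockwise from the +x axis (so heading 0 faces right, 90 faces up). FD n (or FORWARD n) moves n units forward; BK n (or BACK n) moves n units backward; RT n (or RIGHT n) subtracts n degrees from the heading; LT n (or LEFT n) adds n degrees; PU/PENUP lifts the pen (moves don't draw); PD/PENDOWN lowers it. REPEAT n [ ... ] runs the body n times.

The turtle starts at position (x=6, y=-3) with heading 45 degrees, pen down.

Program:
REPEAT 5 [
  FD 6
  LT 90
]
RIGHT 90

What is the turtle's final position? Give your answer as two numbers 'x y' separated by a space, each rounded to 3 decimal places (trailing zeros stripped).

Executing turtle program step by step:
Start: pos=(6,-3), heading=45, pen down
REPEAT 5 [
  -- iteration 1/5 --
  FD 6: (6,-3) -> (10.243,1.243) [heading=45, draw]
  LT 90: heading 45 -> 135
  -- iteration 2/5 --
  FD 6: (10.243,1.243) -> (6,5.485) [heading=135, draw]
  LT 90: heading 135 -> 225
  -- iteration 3/5 --
  FD 6: (6,5.485) -> (1.757,1.243) [heading=225, draw]
  LT 90: heading 225 -> 315
  -- iteration 4/5 --
  FD 6: (1.757,1.243) -> (6,-3) [heading=315, draw]
  LT 90: heading 315 -> 45
  -- iteration 5/5 --
  FD 6: (6,-3) -> (10.243,1.243) [heading=45, draw]
  LT 90: heading 45 -> 135
]
RT 90: heading 135 -> 45
Final: pos=(10.243,1.243), heading=45, 5 segment(s) drawn

Answer: 10.243 1.243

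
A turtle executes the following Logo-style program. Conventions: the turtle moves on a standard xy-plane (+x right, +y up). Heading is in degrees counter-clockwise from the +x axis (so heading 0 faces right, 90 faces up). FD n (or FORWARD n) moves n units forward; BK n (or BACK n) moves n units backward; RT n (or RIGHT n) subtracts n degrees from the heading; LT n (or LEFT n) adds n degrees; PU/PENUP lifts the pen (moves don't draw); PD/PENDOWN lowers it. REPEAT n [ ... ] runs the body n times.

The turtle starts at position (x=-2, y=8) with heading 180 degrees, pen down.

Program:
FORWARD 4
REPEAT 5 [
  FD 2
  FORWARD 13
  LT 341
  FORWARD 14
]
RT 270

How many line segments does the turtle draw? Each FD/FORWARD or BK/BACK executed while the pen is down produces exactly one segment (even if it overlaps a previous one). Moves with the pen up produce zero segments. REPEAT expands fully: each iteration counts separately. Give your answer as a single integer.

Executing turtle program step by step:
Start: pos=(-2,8), heading=180, pen down
FD 4: (-2,8) -> (-6,8) [heading=180, draw]
REPEAT 5 [
  -- iteration 1/5 --
  FD 2: (-6,8) -> (-8,8) [heading=180, draw]
  FD 13: (-8,8) -> (-21,8) [heading=180, draw]
  LT 341: heading 180 -> 161
  FD 14: (-21,8) -> (-34.237,12.558) [heading=161, draw]
  -- iteration 2/5 --
  FD 2: (-34.237,12.558) -> (-36.128,13.209) [heading=161, draw]
  FD 13: (-36.128,13.209) -> (-48.42,17.441) [heading=161, draw]
  LT 341: heading 161 -> 142
  FD 14: (-48.42,17.441) -> (-59.452,26.061) [heading=142, draw]
  -- iteration 3/5 --
  FD 2: (-59.452,26.061) -> (-61.028,27.292) [heading=142, draw]
  FD 13: (-61.028,27.292) -> (-71.272,35.296) [heading=142, draw]
  LT 341: heading 142 -> 123
  FD 14: (-71.272,35.296) -> (-78.897,47.037) [heading=123, draw]
  -- iteration 4/5 --
  FD 2: (-78.897,47.037) -> (-79.987,48.714) [heading=123, draw]
  FD 13: (-79.987,48.714) -> (-87.067,59.617) [heading=123, draw]
  LT 341: heading 123 -> 104
  FD 14: (-87.067,59.617) -> (-90.454,73.201) [heading=104, draw]
  -- iteration 5/5 --
  FD 2: (-90.454,73.201) -> (-90.938,75.142) [heading=104, draw]
  FD 13: (-90.938,75.142) -> (-94.083,87.756) [heading=104, draw]
  LT 341: heading 104 -> 85
  FD 14: (-94.083,87.756) -> (-92.862,101.702) [heading=85, draw]
]
RT 270: heading 85 -> 175
Final: pos=(-92.862,101.702), heading=175, 16 segment(s) drawn
Segments drawn: 16

Answer: 16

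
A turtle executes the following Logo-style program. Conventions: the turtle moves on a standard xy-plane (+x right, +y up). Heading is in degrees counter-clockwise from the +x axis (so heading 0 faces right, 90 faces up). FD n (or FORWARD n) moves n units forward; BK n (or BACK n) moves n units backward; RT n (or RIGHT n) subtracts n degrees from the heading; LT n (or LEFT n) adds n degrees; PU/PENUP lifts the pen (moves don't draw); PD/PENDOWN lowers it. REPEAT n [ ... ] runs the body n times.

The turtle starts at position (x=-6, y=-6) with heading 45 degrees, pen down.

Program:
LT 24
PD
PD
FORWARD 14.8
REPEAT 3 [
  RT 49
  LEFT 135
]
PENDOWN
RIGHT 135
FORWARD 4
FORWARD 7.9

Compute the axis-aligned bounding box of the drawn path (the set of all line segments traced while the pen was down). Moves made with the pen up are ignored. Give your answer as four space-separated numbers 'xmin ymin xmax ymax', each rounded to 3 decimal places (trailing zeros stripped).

Answer: -12.336 -6 -0.696 7.817

Derivation:
Executing turtle program step by step:
Start: pos=(-6,-6), heading=45, pen down
LT 24: heading 45 -> 69
PD: pen down
PD: pen down
FD 14.8: (-6,-6) -> (-0.696,7.817) [heading=69, draw]
REPEAT 3 [
  -- iteration 1/3 --
  RT 49: heading 69 -> 20
  LT 135: heading 20 -> 155
  -- iteration 2/3 --
  RT 49: heading 155 -> 106
  LT 135: heading 106 -> 241
  -- iteration 3/3 --
  RT 49: heading 241 -> 192
  LT 135: heading 192 -> 327
]
PD: pen down
RT 135: heading 327 -> 192
FD 4: (-0.696,7.817) -> (-4.609,6.985) [heading=192, draw]
FD 7.9: (-4.609,6.985) -> (-12.336,5.343) [heading=192, draw]
Final: pos=(-12.336,5.343), heading=192, 3 segment(s) drawn

Segment endpoints: x in {-12.336, -6, -4.609, -0.696}, y in {-6, 5.343, 6.985, 7.817}
xmin=-12.336, ymin=-6, xmax=-0.696, ymax=7.817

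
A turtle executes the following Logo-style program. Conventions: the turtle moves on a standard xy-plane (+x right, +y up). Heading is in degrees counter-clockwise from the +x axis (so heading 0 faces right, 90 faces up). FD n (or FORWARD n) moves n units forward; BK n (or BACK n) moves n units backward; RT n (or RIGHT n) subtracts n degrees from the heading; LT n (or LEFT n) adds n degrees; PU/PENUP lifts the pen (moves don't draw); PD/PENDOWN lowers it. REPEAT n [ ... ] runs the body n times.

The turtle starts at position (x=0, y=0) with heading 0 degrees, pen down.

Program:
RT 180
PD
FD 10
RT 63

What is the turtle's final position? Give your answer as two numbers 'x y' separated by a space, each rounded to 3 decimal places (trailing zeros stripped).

Answer: -10 0

Derivation:
Executing turtle program step by step:
Start: pos=(0,0), heading=0, pen down
RT 180: heading 0 -> 180
PD: pen down
FD 10: (0,0) -> (-10,0) [heading=180, draw]
RT 63: heading 180 -> 117
Final: pos=(-10,0), heading=117, 1 segment(s) drawn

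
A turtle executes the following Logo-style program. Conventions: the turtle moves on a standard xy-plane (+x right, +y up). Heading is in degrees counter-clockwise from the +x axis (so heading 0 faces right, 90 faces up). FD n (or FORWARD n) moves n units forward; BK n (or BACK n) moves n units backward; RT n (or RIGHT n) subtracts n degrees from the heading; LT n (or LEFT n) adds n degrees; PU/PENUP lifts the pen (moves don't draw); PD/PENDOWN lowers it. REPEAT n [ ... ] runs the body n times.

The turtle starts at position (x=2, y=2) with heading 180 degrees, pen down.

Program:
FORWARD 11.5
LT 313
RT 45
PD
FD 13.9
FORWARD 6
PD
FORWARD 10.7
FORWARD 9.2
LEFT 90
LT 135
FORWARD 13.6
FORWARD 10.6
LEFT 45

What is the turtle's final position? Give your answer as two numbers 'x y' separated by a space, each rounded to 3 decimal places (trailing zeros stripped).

Executing turtle program step by step:
Start: pos=(2,2), heading=180, pen down
FD 11.5: (2,2) -> (-9.5,2) [heading=180, draw]
LT 313: heading 180 -> 133
RT 45: heading 133 -> 88
PD: pen down
FD 13.9: (-9.5,2) -> (-9.015,15.892) [heading=88, draw]
FD 6: (-9.015,15.892) -> (-8.806,21.888) [heading=88, draw]
PD: pen down
FD 10.7: (-8.806,21.888) -> (-8.432,32.581) [heading=88, draw]
FD 9.2: (-8.432,32.581) -> (-8.111,41.776) [heading=88, draw]
LT 90: heading 88 -> 178
LT 135: heading 178 -> 313
FD 13.6: (-8.111,41.776) -> (1.164,31.829) [heading=313, draw]
FD 10.6: (1.164,31.829) -> (8.393,24.077) [heading=313, draw]
LT 45: heading 313 -> 358
Final: pos=(8.393,24.077), heading=358, 7 segment(s) drawn

Answer: 8.393 24.077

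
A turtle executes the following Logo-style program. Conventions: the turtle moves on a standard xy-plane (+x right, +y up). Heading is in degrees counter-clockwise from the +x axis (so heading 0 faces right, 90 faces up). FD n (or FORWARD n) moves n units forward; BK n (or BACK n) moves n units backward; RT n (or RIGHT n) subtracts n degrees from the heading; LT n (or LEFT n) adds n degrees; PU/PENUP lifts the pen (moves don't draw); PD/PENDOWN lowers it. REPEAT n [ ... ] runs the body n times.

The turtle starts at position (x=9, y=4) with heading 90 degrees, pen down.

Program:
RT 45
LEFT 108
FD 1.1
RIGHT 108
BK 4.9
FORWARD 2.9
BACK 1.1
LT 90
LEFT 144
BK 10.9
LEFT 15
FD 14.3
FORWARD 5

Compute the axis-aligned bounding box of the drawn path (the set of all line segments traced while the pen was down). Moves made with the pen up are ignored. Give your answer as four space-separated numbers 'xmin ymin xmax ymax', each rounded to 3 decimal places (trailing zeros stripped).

Executing turtle program step by step:
Start: pos=(9,4), heading=90, pen down
RT 45: heading 90 -> 45
LT 108: heading 45 -> 153
FD 1.1: (9,4) -> (8.02,4.499) [heading=153, draw]
RT 108: heading 153 -> 45
BK 4.9: (8.02,4.499) -> (4.555,1.035) [heading=45, draw]
FD 2.9: (4.555,1.035) -> (6.606,3.085) [heading=45, draw]
BK 1.1: (6.606,3.085) -> (5.828,2.307) [heading=45, draw]
LT 90: heading 45 -> 135
LT 144: heading 135 -> 279
BK 10.9: (5.828,2.307) -> (4.123,13.073) [heading=279, draw]
LT 15: heading 279 -> 294
FD 14.3: (4.123,13.073) -> (9.939,0.009) [heading=294, draw]
FD 5: (9.939,0.009) -> (11.973,-4.558) [heading=294, draw]
Final: pos=(11.973,-4.558), heading=294, 7 segment(s) drawn

Segment endpoints: x in {4.123, 4.555, 5.828, 6.606, 8.02, 9, 9.939, 11.973}, y in {-4.558, 0.009, 1.035, 2.307, 3.085, 4, 4.499, 13.073}
xmin=4.123, ymin=-4.558, xmax=11.973, ymax=13.073

Answer: 4.123 -4.558 11.973 13.073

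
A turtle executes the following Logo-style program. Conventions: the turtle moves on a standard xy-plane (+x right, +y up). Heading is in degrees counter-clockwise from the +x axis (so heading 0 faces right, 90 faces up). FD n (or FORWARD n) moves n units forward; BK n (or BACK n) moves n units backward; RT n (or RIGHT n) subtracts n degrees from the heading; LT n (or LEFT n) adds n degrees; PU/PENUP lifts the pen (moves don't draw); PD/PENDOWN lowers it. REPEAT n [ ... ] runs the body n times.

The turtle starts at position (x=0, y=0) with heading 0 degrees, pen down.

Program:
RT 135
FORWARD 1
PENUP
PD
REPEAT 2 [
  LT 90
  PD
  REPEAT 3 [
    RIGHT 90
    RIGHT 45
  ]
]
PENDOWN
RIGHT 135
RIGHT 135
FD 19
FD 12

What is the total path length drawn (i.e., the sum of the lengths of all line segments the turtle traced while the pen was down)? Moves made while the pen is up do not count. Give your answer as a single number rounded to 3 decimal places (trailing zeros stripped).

Executing turtle program step by step:
Start: pos=(0,0), heading=0, pen down
RT 135: heading 0 -> 225
FD 1: (0,0) -> (-0.707,-0.707) [heading=225, draw]
PU: pen up
PD: pen down
REPEAT 2 [
  -- iteration 1/2 --
  LT 90: heading 225 -> 315
  PD: pen down
  REPEAT 3 [
    -- iteration 1/3 --
    RT 90: heading 315 -> 225
    RT 45: heading 225 -> 180
    -- iteration 2/3 --
    RT 90: heading 180 -> 90
    RT 45: heading 90 -> 45
    -- iteration 3/3 --
    RT 90: heading 45 -> 315
    RT 45: heading 315 -> 270
  ]
  -- iteration 2/2 --
  LT 90: heading 270 -> 0
  PD: pen down
  REPEAT 3 [
    -- iteration 1/3 --
    RT 90: heading 0 -> 270
    RT 45: heading 270 -> 225
    -- iteration 2/3 --
    RT 90: heading 225 -> 135
    RT 45: heading 135 -> 90
    -- iteration 3/3 --
    RT 90: heading 90 -> 0
    RT 45: heading 0 -> 315
  ]
]
PD: pen down
RT 135: heading 315 -> 180
RT 135: heading 180 -> 45
FD 19: (-0.707,-0.707) -> (12.728,12.728) [heading=45, draw]
FD 12: (12.728,12.728) -> (21.213,21.213) [heading=45, draw]
Final: pos=(21.213,21.213), heading=45, 3 segment(s) drawn

Segment lengths:
  seg 1: (0,0) -> (-0.707,-0.707), length = 1
  seg 2: (-0.707,-0.707) -> (12.728,12.728), length = 19
  seg 3: (12.728,12.728) -> (21.213,21.213), length = 12
Total = 32

Answer: 32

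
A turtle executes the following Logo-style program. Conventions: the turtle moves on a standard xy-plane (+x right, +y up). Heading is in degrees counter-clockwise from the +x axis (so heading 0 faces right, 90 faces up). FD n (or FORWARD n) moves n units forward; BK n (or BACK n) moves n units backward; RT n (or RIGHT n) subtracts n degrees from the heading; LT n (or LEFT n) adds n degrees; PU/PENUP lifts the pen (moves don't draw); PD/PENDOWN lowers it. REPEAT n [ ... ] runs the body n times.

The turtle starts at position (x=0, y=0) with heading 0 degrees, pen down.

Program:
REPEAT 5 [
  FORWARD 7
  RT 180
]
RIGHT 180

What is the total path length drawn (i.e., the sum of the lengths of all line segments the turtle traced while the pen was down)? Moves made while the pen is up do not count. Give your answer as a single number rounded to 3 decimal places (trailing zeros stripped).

Answer: 35

Derivation:
Executing turtle program step by step:
Start: pos=(0,0), heading=0, pen down
REPEAT 5 [
  -- iteration 1/5 --
  FD 7: (0,0) -> (7,0) [heading=0, draw]
  RT 180: heading 0 -> 180
  -- iteration 2/5 --
  FD 7: (7,0) -> (0,0) [heading=180, draw]
  RT 180: heading 180 -> 0
  -- iteration 3/5 --
  FD 7: (0,0) -> (7,0) [heading=0, draw]
  RT 180: heading 0 -> 180
  -- iteration 4/5 --
  FD 7: (7,0) -> (0,0) [heading=180, draw]
  RT 180: heading 180 -> 0
  -- iteration 5/5 --
  FD 7: (0,0) -> (7,0) [heading=0, draw]
  RT 180: heading 0 -> 180
]
RT 180: heading 180 -> 0
Final: pos=(7,0), heading=0, 5 segment(s) drawn

Segment lengths:
  seg 1: (0,0) -> (7,0), length = 7
  seg 2: (7,0) -> (0,0), length = 7
  seg 3: (0,0) -> (7,0), length = 7
  seg 4: (7,0) -> (0,0), length = 7
  seg 5: (0,0) -> (7,0), length = 7
Total = 35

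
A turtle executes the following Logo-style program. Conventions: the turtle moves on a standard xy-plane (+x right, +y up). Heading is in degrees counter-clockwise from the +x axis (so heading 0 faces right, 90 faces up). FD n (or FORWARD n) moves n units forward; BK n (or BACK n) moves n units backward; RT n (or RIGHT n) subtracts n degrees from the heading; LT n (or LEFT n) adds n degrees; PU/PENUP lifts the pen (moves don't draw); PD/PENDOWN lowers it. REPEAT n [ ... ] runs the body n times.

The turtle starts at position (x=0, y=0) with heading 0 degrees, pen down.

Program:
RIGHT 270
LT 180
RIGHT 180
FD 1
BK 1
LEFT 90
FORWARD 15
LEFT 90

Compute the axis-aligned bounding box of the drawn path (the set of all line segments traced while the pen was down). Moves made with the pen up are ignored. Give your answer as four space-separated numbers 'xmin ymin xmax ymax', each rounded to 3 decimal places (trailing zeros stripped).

Executing turtle program step by step:
Start: pos=(0,0), heading=0, pen down
RT 270: heading 0 -> 90
LT 180: heading 90 -> 270
RT 180: heading 270 -> 90
FD 1: (0,0) -> (0,1) [heading=90, draw]
BK 1: (0,1) -> (0,0) [heading=90, draw]
LT 90: heading 90 -> 180
FD 15: (0,0) -> (-15,0) [heading=180, draw]
LT 90: heading 180 -> 270
Final: pos=(-15,0), heading=270, 3 segment(s) drawn

Segment endpoints: x in {-15, 0, 0}, y in {0, 0, 1}
xmin=-15, ymin=0, xmax=0, ymax=1

Answer: -15 0 0 1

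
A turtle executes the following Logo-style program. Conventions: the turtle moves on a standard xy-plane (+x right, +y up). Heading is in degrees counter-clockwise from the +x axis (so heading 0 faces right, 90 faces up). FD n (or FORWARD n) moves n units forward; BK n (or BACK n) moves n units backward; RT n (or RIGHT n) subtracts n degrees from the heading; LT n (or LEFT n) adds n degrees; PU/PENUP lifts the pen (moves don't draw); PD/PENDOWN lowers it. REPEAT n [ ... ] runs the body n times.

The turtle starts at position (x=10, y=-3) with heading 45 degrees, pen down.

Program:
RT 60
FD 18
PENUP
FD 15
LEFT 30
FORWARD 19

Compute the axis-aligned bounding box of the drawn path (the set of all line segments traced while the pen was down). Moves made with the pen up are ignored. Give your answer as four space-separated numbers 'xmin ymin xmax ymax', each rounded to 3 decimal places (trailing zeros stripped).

Answer: 10 -7.659 27.387 -3

Derivation:
Executing turtle program step by step:
Start: pos=(10,-3), heading=45, pen down
RT 60: heading 45 -> 345
FD 18: (10,-3) -> (27.387,-7.659) [heading=345, draw]
PU: pen up
FD 15: (27.387,-7.659) -> (41.876,-11.541) [heading=345, move]
LT 30: heading 345 -> 15
FD 19: (41.876,-11.541) -> (60.228,-6.623) [heading=15, move]
Final: pos=(60.228,-6.623), heading=15, 1 segment(s) drawn

Segment endpoints: x in {10, 27.387}, y in {-7.659, -3}
xmin=10, ymin=-7.659, xmax=27.387, ymax=-3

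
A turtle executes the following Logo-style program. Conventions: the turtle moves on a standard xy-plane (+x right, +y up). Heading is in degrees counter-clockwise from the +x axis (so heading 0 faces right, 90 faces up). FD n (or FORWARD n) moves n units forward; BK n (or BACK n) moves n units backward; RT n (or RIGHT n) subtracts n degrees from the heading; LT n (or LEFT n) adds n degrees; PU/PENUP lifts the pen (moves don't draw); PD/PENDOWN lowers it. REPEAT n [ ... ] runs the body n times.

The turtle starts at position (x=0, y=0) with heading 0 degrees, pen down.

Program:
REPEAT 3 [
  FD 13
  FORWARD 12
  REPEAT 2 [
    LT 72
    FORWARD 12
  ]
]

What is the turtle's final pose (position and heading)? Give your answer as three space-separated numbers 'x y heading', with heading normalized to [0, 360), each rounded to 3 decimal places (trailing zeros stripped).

Executing turtle program step by step:
Start: pos=(0,0), heading=0, pen down
REPEAT 3 [
  -- iteration 1/3 --
  FD 13: (0,0) -> (13,0) [heading=0, draw]
  FD 12: (13,0) -> (25,0) [heading=0, draw]
  REPEAT 2 [
    -- iteration 1/2 --
    LT 72: heading 0 -> 72
    FD 12: (25,0) -> (28.708,11.413) [heading=72, draw]
    -- iteration 2/2 --
    LT 72: heading 72 -> 144
    FD 12: (28.708,11.413) -> (19,18.466) [heading=144, draw]
  ]
  -- iteration 2/3 --
  FD 13: (19,18.466) -> (8.483,26.107) [heading=144, draw]
  FD 12: (8.483,26.107) -> (-1.225,33.161) [heading=144, draw]
  REPEAT 2 [
    -- iteration 1/2 --
    LT 72: heading 144 -> 216
    FD 12: (-1.225,33.161) -> (-10.934,26.107) [heading=216, draw]
    -- iteration 2/2 --
    LT 72: heading 216 -> 288
    FD 12: (-10.934,26.107) -> (-7.225,14.695) [heading=288, draw]
  ]
  -- iteration 3/3 --
  FD 13: (-7.225,14.695) -> (-3.208,2.331) [heading=288, draw]
  FD 12: (-3.208,2.331) -> (0.5,-9.082) [heading=288, draw]
  REPEAT 2 [
    -- iteration 1/2 --
    LT 72: heading 288 -> 0
    FD 12: (0.5,-9.082) -> (12.5,-9.082) [heading=0, draw]
    -- iteration 2/2 --
    LT 72: heading 0 -> 72
    FD 12: (12.5,-9.082) -> (16.208,2.331) [heading=72, draw]
  ]
]
Final: pos=(16.208,2.331), heading=72, 12 segment(s) drawn

Answer: 16.208 2.331 72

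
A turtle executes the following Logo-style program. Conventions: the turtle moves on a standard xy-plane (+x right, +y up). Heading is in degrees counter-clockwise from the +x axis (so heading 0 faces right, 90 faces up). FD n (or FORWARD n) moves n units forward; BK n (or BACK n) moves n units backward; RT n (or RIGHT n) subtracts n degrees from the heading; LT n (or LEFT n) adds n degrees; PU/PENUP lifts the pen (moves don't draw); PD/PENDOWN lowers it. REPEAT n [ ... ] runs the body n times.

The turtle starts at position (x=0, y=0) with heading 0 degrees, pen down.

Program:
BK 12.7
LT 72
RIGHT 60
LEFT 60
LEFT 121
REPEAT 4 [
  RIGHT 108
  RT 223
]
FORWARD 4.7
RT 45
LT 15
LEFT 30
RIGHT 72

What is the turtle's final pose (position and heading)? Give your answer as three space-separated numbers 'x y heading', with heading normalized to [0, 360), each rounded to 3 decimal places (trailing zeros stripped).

Answer: -9.742 -3.653 237

Derivation:
Executing turtle program step by step:
Start: pos=(0,0), heading=0, pen down
BK 12.7: (0,0) -> (-12.7,0) [heading=0, draw]
LT 72: heading 0 -> 72
RT 60: heading 72 -> 12
LT 60: heading 12 -> 72
LT 121: heading 72 -> 193
REPEAT 4 [
  -- iteration 1/4 --
  RT 108: heading 193 -> 85
  RT 223: heading 85 -> 222
  -- iteration 2/4 --
  RT 108: heading 222 -> 114
  RT 223: heading 114 -> 251
  -- iteration 3/4 --
  RT 108: heading 251 -> 143
  RT 223: heading 143 -> 280
  -- iteration 4/4 --
  RT 108: heading 280 -> 172
  RT 223: heading 172 -> 309
]
FD 4.7: (-12.7,0) -> (-9.742,-3.653) [heading=309, draw]
RT 45: heading 309 -> 264
LT 15: heading 264 -> 279
LT 30: heading 279 -> 309
RT 72: heading 309 -> 237
Final: pos=(-9.742,-3.653), heading=237, 2 segment(s) drawn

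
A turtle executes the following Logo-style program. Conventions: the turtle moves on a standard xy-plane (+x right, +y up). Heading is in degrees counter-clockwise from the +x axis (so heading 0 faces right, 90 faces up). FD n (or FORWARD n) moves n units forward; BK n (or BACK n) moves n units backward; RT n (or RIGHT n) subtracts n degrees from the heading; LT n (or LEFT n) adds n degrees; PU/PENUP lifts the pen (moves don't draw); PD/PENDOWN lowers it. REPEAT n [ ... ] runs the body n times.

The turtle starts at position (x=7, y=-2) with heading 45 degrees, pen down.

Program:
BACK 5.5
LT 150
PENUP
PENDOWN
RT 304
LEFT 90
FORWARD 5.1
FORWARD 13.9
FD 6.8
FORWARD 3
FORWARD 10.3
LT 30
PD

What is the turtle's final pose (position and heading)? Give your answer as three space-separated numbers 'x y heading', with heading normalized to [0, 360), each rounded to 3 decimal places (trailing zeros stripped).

Executing turtle program step by step:
Start: pos=(7,-2), heading=45, pen down
BK 5.5: (7,-2) -> (3.111,-5.889) [heading=45, draw]
LT 150: heading 45 -> 195
PU: pen up
PD: pen down
RT 304: heading 195 -> 251
LT 90: heading 251 -> 341
FD 5.1: (3.111,-5.889) -> (7.933,-7.549) [heading=341, draw]
FD 13.9: (7.933,-7.549) -> (21.076,-12.075) [heading=341, draw]
FD 6.8: (21.076,-12.075) -> (27.505,-14.289) [heading=341, draw]
FD 3: (27.505,-14.289) -> (30.342,-15.265) [heading=341, draw]
FD 10.3: (30.342,-15.265) -> (40.081,-18.619) [heading=341, draw]
LT 30: heading 341 -> 11
PD: pen down
Final: pos=(40.081,-18.619), heading=11, 6 segment(s) drawn

Answer: 40.081 -18.619 11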